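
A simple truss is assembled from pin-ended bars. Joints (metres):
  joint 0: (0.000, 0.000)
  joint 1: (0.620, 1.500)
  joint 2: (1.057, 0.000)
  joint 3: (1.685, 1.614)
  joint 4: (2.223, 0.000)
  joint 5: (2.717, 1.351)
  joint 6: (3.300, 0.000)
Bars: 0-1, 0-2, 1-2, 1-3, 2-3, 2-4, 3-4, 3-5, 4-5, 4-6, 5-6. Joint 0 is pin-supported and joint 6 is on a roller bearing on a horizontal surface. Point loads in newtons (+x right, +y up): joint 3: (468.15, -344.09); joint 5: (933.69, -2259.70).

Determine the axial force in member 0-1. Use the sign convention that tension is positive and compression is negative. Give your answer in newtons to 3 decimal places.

47.184

N=7 nodes, M=11 members, R=3 reactions → 2N=14, M+R=14
member 0 (0-1): L=1.6231, (cx,cy)=(0.3820,0.9242)
member 1 (0-2): L=1.0570, (cx,cy)=(1.0000,0.0000)
member 2 (1-2): L=1.5624, (cx,cy)=(0.2797,-0.9601)
member 3 (1-3): L=1.0711, (cx,cy)=(0.9943,0.1064)
member 4 (2-3): L=1.7319, (cx,cy)=(0.3626,0.9319)
member 5 (2-4): L=1.1660, (cx,cy)=(1.0000,0.0000)
member 6 (3-4): L=1.7013, (cx,cy)=(0.3162,-0.9487)
member 7 (3-5): L=1.0650, (cx,cy)=(0.9690,-0.2470)
member 8 (4-5): L=1.4385, (cx,cy)=(0.3434,0.9392)
member 9 (4-6): L=1.0770, (cx,cy)=(1.0000,0.0000)
member 10 (5-6): L=1.4714, (cx,cy)=(0.3962,-0.9182)
solve A·x = −loads:
  F[0-1] = +47.1838 N (tension)
  F[0-2] = +1383.8163 N (tension)
  F[1-2] = -42.0963 N (compression)
  F[1-3] = +29.9685 N (tension)
  F[2-3] = +43.3677 N (tension)
  F[2-4] = +1356.3161 N (tension)
  F[3-4] = -322.5359 N (compression)
  F[3-5] = -330.8793 N (compression)
  F[4-5] = +325.7985 N (tension)
  F[4-6] = +1142.4365 N (tension)
  F[5-6] = -2883.3774 N (compression)
  Rx@0 = -1401.8400 N
  Ry@0 = -43.6057 N
  Ry@6 = +2647.3957 N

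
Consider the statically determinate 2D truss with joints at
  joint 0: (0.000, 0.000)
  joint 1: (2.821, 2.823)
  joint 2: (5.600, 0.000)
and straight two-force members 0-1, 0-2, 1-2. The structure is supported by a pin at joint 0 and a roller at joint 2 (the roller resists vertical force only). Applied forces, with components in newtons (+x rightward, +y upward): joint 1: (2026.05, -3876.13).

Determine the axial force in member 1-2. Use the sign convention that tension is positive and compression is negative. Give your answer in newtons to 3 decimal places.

N=3 nodes, M=3 members, R=3 reactions → 2N=6, M+R=6
member 0 (0-1): L=3.9909, (cx,cy)=(0.7069,0.7074)
member 1 (0-2): L=5.6000, (cx,cy)=(1.0000,0.0000)
member 2 (1-2): L=3.9613, (cx,cy)=(0.7015,-0.7126)
solve A·x = −loads:
  F[0-1] = -1275.4279 N (compression)
  F[0-2] = +2927.5941 N (tension)
  F[1-2] = -4173.1483 N (compression)
  Rx@0 = -2026.0500 N
  Ry@0 = +902.1832 N
  Ry@2 = +2973.9468 N

-4173.148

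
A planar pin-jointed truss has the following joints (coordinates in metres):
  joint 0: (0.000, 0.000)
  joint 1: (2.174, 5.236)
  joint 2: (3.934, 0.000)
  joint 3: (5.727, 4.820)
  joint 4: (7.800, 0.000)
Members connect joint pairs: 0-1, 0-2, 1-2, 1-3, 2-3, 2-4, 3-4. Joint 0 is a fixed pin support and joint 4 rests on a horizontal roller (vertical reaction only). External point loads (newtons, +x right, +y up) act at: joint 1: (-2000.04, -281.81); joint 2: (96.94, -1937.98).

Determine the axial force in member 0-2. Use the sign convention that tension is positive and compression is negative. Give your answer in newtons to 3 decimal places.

N=5 nodes, M=7 members, R=3 reactions → 2N=10, M+R=10
member 0 (0-1): L=5.6694, (cx,cy)=(0.3835,0.9236)
member 1 (0-2): L=3.9340, (cx,cy)=(1.0000,0.0000)
member 2 (1-2): L=5.5239, (cx,cy)=(0.3186,-0.9479)
member 3 (1-3): L=3.5773, (cx,cy)=(0.9932,-0.1163)
member 4 (2-3): L=5.1427, (cx,cy)=(0.3487,0.9373)
member 5 (2-4): L=3.8660, (cx,cy)=(1.0000,0.0000)
member 6 (3-4): L=5.2469, (cx,cy)=(0.3951,-0.9186)
solve A·x = −loads:
  F[0-1] = -2713.8549 N (compression)
  F[0-2] = -862.4375 N (compression)
  F[1-2] = +2319.6893 N (tension)
  F[1-3] = +221.7912 N (tension)
  F[2-3] = -278.2769 N (compression)
  F[2-4] = -123.2652 N (compression)
  F[3-4] = +311.9910 N (tension)
  Rx@0 = +1903.1000 N
  Ry@0 = +2506.3978 N
  Ry@4 = -286.6078 N

-862.437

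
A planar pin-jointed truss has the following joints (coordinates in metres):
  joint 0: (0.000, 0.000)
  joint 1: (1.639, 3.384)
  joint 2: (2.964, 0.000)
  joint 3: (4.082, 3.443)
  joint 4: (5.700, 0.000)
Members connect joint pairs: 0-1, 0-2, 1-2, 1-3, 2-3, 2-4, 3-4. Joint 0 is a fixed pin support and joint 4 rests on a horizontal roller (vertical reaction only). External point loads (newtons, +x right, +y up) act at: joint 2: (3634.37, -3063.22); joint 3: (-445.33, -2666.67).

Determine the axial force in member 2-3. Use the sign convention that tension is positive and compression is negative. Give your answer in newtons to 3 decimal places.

651.058

N=5 nodes, M=7 members, R=3 reactions → 2N=10, M+R=10
member 0 (0-1): L=3.7600, (cx,cy)=(0.4359,0.9000)
member 1 (0-2): L=2.9640, (cx,cy)=(1.0000,0.0000)
member 2 (1-2): L=3.6342, (cx,cy)=(0.3646,-0.9312)
member 3 (1-3): L=2.4437, (cx,cy)=(0.9997,0.0241)
member 4 (2-3): L=3.6200, (cx,cy)=(0.3088,0.9511)
member 5 (2-4): L=2.7360, (cx,cy)=(1.0000,0.0000)
member 6 (3-4): L=3.8042, (cx,cy)=(0.4253,-0.9050)
solve A·x = −loads:
  F[0-1] = -2773.6846 N (compression)
  F[0-2] = +4398.0934 N (tension)
  F[1-2] = +2624.6571 N (tension)
  F[1-3] = -2166.6256 N (compression)
  F[2-3] = +651.0577 N (tension)
  F[2-4] = +1519.5898 N (tension)
  F[3-4] = -3572.8495 N (compression)
  Rx@0 = -3189.0400 N
  Ry@0 = +2496.3006 N
  Ry@4 = +3233.5894 N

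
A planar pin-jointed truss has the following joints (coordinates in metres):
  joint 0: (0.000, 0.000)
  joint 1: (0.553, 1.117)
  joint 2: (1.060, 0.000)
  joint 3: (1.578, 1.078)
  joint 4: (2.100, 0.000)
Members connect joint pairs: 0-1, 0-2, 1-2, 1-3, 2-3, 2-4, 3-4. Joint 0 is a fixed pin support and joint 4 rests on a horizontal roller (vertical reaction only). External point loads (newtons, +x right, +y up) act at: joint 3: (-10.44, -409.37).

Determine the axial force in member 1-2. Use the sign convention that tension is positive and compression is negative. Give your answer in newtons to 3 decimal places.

121.957

N=5 nodes, M=7 members, R=3 reactions → 2N=10, M+R=10
member 0 (0-1): L=1.2464, (cx,cy)=(0.4437,0.8962)
member 1 (0-2): L=1.0600, (cx,cy)=(1.0000,0.0000)
member 2 (1-2): L=1.2267, (cx,cy)=(0.4133,-0.9106)
member 3 (1-3): L=1.0257, (cx,cy)=(0.9993,-0.0380)
member 4 (2-3): L=1.1960, (cx,cy)=(0.4331,0.9013)
member 5 (2-4): L=1.0400, (cx,cy)=(1.0000,0.0000)
member 6 (3-4): L=1.1977, (cx,cy)=(0.4358,-0.9000)
solve A·x = −loads:
  F[0-1] = -119.5254 N (compression)
  F[0-2] = +42.5910 N (tension)
  F[1-2] = +121.9567 N (tension)
  F[1-3] = -103.5120 N (compression)
  F[2-3] = -123.2082 N (compression)
  F[2-4] = +146.3600 N (tension)
  F[3-4] = -335.8247 N (compression)
  Rx@0 = +10.4400 N
  Ry@0 = +107.1169 N
  Ry@4 = +302.2531 N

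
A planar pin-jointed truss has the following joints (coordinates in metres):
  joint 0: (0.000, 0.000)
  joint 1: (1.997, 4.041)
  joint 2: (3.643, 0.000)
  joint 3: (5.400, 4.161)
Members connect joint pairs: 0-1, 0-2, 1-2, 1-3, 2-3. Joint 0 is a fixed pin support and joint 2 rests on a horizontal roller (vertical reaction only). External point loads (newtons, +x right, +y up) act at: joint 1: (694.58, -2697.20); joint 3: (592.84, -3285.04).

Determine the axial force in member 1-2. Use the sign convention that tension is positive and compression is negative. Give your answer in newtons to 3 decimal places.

N=4 nodes, M=5 members, R=3 reactions → 2N=8, M+R=8
member 0 (0-1): L=4.5075, (cx,cy)=(0.4430,0.8965)
member 1 (0-2): L=3.6430, (cx,cy)=(1.0000,0.0000)
member 2 (1-2): L=4.3634, (cx,cy)=(0.3772,-0.9261)
member 3 (1-3): L=3.4051, (cx,cy)=(0.9994,0.0352)
member 4 (2-3): L=4.5167, (cx,cy)=(0.3890,0.9212)
solve A·x = −loads:
  F[0-1] = +2022.6302 N (tension)
  F[0-2] = +391.3181 N (tension)
  F[1-2] = -4793.7887 N (compression)
  F[1-3] = +2011.1386 N (tension)
  F[2-3] = -3642.8275 N (compression)
  Rx@0 = -1287.4200 N
  Ry@0 = -1813.2937 N
  Ry@2 = +7795.5337 N

-4793.789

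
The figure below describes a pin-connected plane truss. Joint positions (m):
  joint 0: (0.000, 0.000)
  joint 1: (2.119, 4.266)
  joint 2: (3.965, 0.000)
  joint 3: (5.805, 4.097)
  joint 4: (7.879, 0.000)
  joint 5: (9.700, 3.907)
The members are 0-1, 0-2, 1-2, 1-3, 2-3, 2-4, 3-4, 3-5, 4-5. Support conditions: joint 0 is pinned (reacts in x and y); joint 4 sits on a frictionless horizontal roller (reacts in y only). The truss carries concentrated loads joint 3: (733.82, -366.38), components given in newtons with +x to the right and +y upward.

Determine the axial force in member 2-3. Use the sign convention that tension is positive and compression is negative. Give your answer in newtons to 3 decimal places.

N=6 nodes, M=9 members, R=3 reactions → 2N=12, M+R=12
member 0 (0-1): L=4.7633, (cx,cy)=(0.4449,0.8956)
member 1 (0-2): L=3.9650, (cx,cy)=(1.0000,0.0000)
member 2 (1-2): L=4.6483, (cx,cy)=(0.3971,-0.9178)
member 3 (1-3): L=3.6899, (cx,cy)=(0.9990,-0.0458)
member 4 (2-3): L=4.4912, (cx,cy)=(0.4097,0.9122)
member 5 (2-4): L=3.9140, (cx,cy)=(1.0000,0.0000)
member 6 (3-4): L=4.5920, (cx,cy)=(0.4517,-0.8922)
member 7 (3-5): L=3.8996, (cx,cy)=(0.9988,-0.0487)
member 8 (4-5): L=4.3105, (cx,cy)=(0.4225,0.9064)
solve A·x = −loads:
  F[0-1] = +318.3746 N (tension)
  F[0-2] = +592.1876 N (tension)
  F[1-2] = -324.1950 N (compression)
  F[1-3] = +270.6661 N (tension)
  F[2-3] = +326.1617 N (tension)
  F[2-4] = +329.8132 N (tension)
  F[3-4] = -730.2398 N (compression)
  F[3-5] = +0.0000 N (tension)
  F[4-5] = -0.0000 N (compression)
  Rx@0 = -733.8200 N
  Ry@0 = -285.1362 N
  Ry@4 = +651.5162 N

326.162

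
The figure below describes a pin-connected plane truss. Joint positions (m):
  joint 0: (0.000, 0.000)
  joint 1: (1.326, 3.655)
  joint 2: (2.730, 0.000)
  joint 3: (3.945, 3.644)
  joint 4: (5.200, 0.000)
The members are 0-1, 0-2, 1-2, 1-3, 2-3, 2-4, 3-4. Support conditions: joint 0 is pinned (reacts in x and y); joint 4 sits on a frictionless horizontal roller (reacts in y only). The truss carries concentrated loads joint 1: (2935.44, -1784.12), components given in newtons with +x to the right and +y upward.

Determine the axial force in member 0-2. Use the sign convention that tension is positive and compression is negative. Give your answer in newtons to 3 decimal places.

N=5 nodes, M=7 members, R=3 reactions → 2N=10, M+R=10
member 0 (0-1): L=3.8881, (cx,cy)=(0.3410,0.9400)
member 1 (0-2): L=2.7300, (cx,cy)=(1.0000,0.0000)
member 2 (1-2): L=3.9154, (cx,cy)=(0.3586,-0.9335)
member 3 (1-3): L=2.6190, (cx,cy)=(1.0000,-0.0042)
member 4 (2-3): L=3.8412, (cx,cy)=(0.3163,0.9487)
member 5 (2-4): L=2.4700, (cx,cy)=(1.0000,0.0000)
member 6 (3-4): L=3.8541, (cx,cy)=(0.3256,-0.9455)
solve A·x = −loads:
  F[0-1] = +780.9238 N (tension)
  F[0-2] = +2669.1131 N (tension)
  F[1-2] = -2689.9575 N (compression)
  F[1-3] = -1704.5486 N (compression)
  F[2-3] = +2646.9697 N (tension)
  F[2-4] = +867.2815 N (tension)
  F[3-4] = -2663.3889 N (compression)
  Rx@0 = -2935.4400 N
  Ry@0 = -734.1062 N
  Ry@4 = +2518.2262 N

2669.113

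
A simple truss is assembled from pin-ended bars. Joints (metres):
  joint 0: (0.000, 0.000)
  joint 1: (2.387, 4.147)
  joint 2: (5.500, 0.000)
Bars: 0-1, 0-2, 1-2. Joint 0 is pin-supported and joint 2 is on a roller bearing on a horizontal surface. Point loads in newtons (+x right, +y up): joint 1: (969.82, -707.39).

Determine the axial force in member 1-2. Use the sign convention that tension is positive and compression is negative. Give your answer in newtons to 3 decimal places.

N=3 nodes, M=3 members, R=3 reactions → 2N=6, M+R=6
member 0 (0-1): L=4.7849, (cx,cy)=(0.4989,0.8667)
member 1 (0-2): L=5.5000, (cx,cy)=(1.0000,0.0000)
member 2 (1-2): L=5.1854, (cx,cy)=(0.6003,-0.7997)
solve A·x = −loads:
  F[0-1] = +381.7563 N (tension)
  F[0-2] = +779.3772 N (tension)
  F[1-2] = -1298.2276 N (compression)
  Rx@0 = -969.8200 N
  Ry@0 = -330.8615 N
  Ry@2 = +1038.2515 N

-1298.228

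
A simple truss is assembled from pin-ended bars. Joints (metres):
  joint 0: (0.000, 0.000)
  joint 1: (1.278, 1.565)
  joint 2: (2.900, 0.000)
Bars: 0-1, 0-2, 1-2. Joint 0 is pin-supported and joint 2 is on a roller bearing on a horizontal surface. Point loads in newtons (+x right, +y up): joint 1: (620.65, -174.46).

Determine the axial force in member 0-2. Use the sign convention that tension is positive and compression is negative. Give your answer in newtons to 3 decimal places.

N=3 nodes, M=3 members, R=3 reactions → 2N=6, M+R=6
member 0 (0-1): L=2.0205, (cx,cy)=(0.6325,0.7746)
member 1 (0-2): L=2.9000, (cx,cy)=(1.0000,0.0000)
member 2 (1-2): L=2.2539, (cx,cy)=(0.7196,-0.6943)
solve A·x = −loads:
  F[0-1] = +306.4476 N (tension)
  F[0-2] = +426.8189 N (tension)
  F[1-2] = -593.1019 N (compression)
  Rx@0 = -620.6500 N
  Ry@0 = -237.3597 N
  Ry@2 = +411.8197 N

426.819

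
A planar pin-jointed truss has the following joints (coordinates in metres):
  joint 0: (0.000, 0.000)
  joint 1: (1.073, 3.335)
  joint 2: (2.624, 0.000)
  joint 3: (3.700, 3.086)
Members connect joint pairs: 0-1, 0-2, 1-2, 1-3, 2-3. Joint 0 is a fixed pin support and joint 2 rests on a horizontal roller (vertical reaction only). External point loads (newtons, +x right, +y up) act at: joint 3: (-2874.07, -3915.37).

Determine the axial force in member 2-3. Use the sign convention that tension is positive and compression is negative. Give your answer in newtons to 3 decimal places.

N=4 nodes, M=5 members, R=3 reactions → 2N=8, M+R=8
member 0 (0-1): L=3.5034, (cx,cy)=(0.3063,0.9519)
member 1 (0-2): L=2.6240, (cx,cy)=(1.0000,0.0000)
member 2 (1-2): L=3.6780, (cx,cy)=(0.4217,-0.9067)
member 3 (1-3): L=2.6388, (cx,cy)=(0.9955,-0.0944)
member 4 (2-3): L=3.2682, (cx,cy)=(0.3292,0.9442)
solve A·x = −loads:
  F[0-1] = -1864.1450 N (compression)
  F[0-2] = -2303.1250 N (compression)
  F[1-2] = +2109.7642 N (tension)
  F[1-3] = -1467.1672 N (compression)
  F[2-3] = -4293.1636 N (compression)
  Rx@0 = +2874.0700 N
  Ry@0 = +1774.5587 N
  Ry@2 = +2140.8113 N

-4293.164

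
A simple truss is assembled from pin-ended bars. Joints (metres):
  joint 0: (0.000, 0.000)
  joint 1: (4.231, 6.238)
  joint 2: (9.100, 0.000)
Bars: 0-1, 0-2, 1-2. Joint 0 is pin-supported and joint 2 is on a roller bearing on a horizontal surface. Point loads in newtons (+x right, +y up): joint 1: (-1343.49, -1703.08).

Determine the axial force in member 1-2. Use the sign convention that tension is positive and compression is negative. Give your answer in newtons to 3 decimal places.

163.792

N=3 nodes, M=3 members, R=3 reactions → 2N=6, M+R=6
member 0 (0-1): L=7.5375, (cx,cy)=(0.5613,0.8276)
member 1 (0-2): L=9.1000, (cx,cy)=(1.0000,0.0000)
member 2 (1-2): L=7.9133, (cx,cy)=(0.6153,-0.7883)
solve A·x = −loads:
  F[0-1] = -2213.8814 N (compression)
  F[0-2] = -100.7803 N (compression)
  F[1-2] = +163.7917 N (tension)
  Rx@0 = +1343.4900 N
  Ry@0 = +1832.1964 N
  Ry@2 = -129.1164 N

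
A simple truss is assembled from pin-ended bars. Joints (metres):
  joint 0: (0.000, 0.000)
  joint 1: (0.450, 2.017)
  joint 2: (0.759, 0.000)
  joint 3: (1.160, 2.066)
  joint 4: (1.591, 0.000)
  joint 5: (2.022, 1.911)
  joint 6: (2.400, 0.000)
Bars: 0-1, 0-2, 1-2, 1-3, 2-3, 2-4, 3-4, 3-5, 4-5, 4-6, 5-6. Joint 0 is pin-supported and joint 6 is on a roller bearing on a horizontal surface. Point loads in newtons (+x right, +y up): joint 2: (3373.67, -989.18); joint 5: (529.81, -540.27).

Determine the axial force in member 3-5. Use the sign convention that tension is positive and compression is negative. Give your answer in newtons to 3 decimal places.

N=7 nodes, M=11 members, R=3 reactions → 2N=14, M+R=14
member 0 (0-1): L=2.0666, (cx,cy)=(0.2178,0.9760)
member 1 (0-2): L=0.7590, (cx,cy)=(1.0000,0.0000)
member 2 (1-2): L=2.0405, (cx,cy)=(0.1514,-0.9885)
member 3 (1-3): L=0.7117, (cx,cy)=(0.9976,0.0689)
member 4 (2-3): L=2.1046, (cx,cy)=(0.1905,0.9817)
member 5 (2-4): L=0.8320, (cx,cy)=(1.0000,0.0000)
member 6 (3-4): L=2.1105, (cx,cy)=(0.2042,-0.9789)
member 7 (3-5): L=0.8758, (cx,cy)=(0.9842,-0.1770)
member 8 (4-5): L=1.9590, (cx,cy)=(0.2200,0.9755)
member 9 (4-6): L=0.8090, (cx,cy)=(1.0000,0.0000)
member 10 (5-6): L=1.9480, (cx,cy)=(0.1940,-0.9810)
solve A·x = −loads:
  F[0-1] = -347.9319 N (compression)
  F[0-2] = +3979.2422 N (tension)
  F[1-2] = +334.7164 N (tension)
  F[1-3] = -126.7495 N (compression)
  F[2-3] = +670.6094 N (tension)
  F[2-4] = +528.4815 N (tension)
  F[3-4] = -689.6978 N (compression)
  F[3-5] = +144.4583 N (tension)
  F[4-5] = +692.1212 N (tension)
  F[4-6] = +235.3583 N (tension)
  F[5-6] = -1212.9207 N (compression)
  Rx@0 = -3903.4800 N
  Ry@0 = +339.5831 N
  Ry@6 = +1189.8669 N

144.458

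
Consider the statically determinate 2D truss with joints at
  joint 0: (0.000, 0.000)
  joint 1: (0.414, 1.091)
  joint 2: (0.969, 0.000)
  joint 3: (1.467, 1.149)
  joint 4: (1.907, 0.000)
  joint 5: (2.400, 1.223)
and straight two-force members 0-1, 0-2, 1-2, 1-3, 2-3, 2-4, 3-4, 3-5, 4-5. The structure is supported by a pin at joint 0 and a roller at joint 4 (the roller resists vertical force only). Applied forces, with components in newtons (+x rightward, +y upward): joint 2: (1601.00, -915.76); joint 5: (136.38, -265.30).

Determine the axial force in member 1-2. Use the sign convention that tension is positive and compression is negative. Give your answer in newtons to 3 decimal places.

314.572

N=6 nodes, M=9 members, R=3 reactions → 2N=12, M+R=12
member 0 (0-1): L=1.1669, (cx,cy)=(0.3548,0.9349)
member 1 (0-2): L=0.9690, (cx,cy)=(1.0000,0.0000)
member 2 (1-2): L=1.2241, (cx,cy)=(0.4534,-0.8913)
member 3 (1-3): L=1.0546, (cx,cy)=(0.9985,0.0550)
member 4 (2-3): L=1.2523, (cx,cy)=(0.3977,0.9175)
member 5 (2-4): L=0.9380, (cx,cy)=(1.0000,0.0000)
member 6 (3-4): L=1.2304, (cx,cy)=(0.3576,-0.9339)
member 7 (3-5): L=0.9359, (cx,cy)=(0.9969,0.0791)
member 8 (4-5): L=1.3186, (cx,cy)=(0.3739,0.9275)
solve A·x = −loads:
  F[0-1] = -314.8704 N (compression)
  F[0-2] = +1849.0908 N (tension)
  F[1-2] = +314.5719 N (tension)
  F[1-3] = -254.7269 N (compression)
  F[2-3] = +692.4941 N (tension)
  F[2-4] = +115.3340 N (tension)
  F[3-4] = -644.0265 N (compression)
  F[3-5] = +252.1502 N (tension)
  F[4-5] = -307.5393 N (compression)
  Rx@0 = -1737.3800 N
  Ry@0 = +294.3876 N
  Ry@4 = +886.6724 N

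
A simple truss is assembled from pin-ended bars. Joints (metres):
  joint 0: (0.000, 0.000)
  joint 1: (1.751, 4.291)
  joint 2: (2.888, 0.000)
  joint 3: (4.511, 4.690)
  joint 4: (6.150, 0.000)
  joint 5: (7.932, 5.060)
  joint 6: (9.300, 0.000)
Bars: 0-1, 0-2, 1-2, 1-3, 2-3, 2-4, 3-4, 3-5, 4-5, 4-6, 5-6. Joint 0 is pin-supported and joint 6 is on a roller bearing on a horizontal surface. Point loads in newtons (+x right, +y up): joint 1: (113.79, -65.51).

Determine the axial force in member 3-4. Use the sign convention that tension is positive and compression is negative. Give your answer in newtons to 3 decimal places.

N=7 nodes, M=11 members, R=3 reactions → 2N=14, M+R=14
member 0 (0-1): L=4.6345, (cx,cy)=(0.3778,0.9259)
member 1 (0-2): L=2.8880, (cx,cy)=(1.0000,0.0000)
member 2 (1-2): L=4.4391, (cx,cy)=(0.2561,-0.9666)
member 3 (1-3): L=2.7887, (cx,cy)=(0.9897,0.1431)
member 4 (2-3): L=4.9629, (cx,cy)=(0.3270,0.9450)
member 5 (2-4): L=3.2620, (cx,cy)=(1.0000,0.0000)
member 6 (3-4): L=4.9681, (cx,cy)=(0.3299,-0.9440)
member 7 (3-5): L=3.4410, (cx,cy)=(0.9942,0.1075)
member 8 (4-5): L=5.3646, (cx,cy)=(0.3322,0.9432)
member 9 (4-6): L=3.1500, (cx,cy)=(1.0000,0.0000)
member 10 (5-6): L=5.2417, (cx,cy)=(0.2610,-0.9653)
solve A·x = −loads:
  F[0-1] = -0.7272 N (compression)
  F[0-2] = +114.0648 N (tension)
  F[1-2] = -81.0291 N (compression)
  F[1-3] = -94.2805 N (compression)
  F[2-3] = +82.8835 N (tension)
  F[2-4] = +66.2053 N (tension)
  F[3-4] = -73.4893 N (compression)
  F[3-5] = -42.2057 N (compression)
  F[4-5] = +73.5514 N (tension)
  F[4-6] = +17.5290 N (tension)
  F[5-6] = -67.1644 N (compression)
  Rx@0 = -113.7900 N
  Ry@0 = +0.6733 N
  Ry@6 = +64.8367 N

-73.489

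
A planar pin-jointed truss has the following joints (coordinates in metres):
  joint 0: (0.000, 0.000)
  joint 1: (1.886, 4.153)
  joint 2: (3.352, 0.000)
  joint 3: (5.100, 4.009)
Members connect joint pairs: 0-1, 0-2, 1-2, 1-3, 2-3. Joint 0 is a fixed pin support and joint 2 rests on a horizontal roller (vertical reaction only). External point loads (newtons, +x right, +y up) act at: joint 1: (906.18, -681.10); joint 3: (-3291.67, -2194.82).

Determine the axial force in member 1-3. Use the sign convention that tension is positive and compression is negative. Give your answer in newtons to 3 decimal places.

-2292.249

N=4 nodes, M=5 members, R=3 reactions → 2N=8, M+R=8
member 0 (0-1): L=4.5612, (cx,cy)=(0.4135,0.9105)
member 1 (0-2): L=3.3520, (cx,cy)=(1.0000,0.0000)
member 2 (1-2): L=4.4042, (cx,cy)=(0.3329,-0.9430)
member 3 (1-3): L=3.2172, (cx,cy)=(0.9990,-0.0448)
member 4 (2-3): L=4.3735, (cx,cy)=(0.3997,0.9167)
solve A·x = −loads:
  F[0-1] = -2160.8223 N (compression)
  F[0-2] = -1492.0136 N (compression)
  F[1-2] = +1472.9440 N (tension)
  F[1-3] = -2292.2490 N (compression)
  F[2-3] = -2506.3067 N (compression)
  Rx@0 = +2385.4900 N
  Ry@0 = +1967.4483 N
  Ry@2 = +908.4717 N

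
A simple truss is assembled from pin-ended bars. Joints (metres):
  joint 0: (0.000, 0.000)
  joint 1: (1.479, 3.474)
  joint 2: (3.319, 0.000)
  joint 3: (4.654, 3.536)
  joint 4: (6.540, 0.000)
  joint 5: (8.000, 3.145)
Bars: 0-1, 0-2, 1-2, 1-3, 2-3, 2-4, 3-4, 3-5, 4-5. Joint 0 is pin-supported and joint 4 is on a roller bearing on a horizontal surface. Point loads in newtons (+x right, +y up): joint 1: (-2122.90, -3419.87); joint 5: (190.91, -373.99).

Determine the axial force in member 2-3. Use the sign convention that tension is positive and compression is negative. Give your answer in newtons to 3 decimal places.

-201.557

N=6 nodes, M=9 members, R=3 reactions → 2N=12, M+R=12
member 0 (0-1): L=3.7757, (cx,cy)=(0.3917,0.9201)
member 1 (0-2): L=3.3190, (cx,cy)=(1.0000,0.0000)
member 2 (1-2): L=3.9312, (cx,cy)=(0.4681,-0.8837)
member 3 (1-3): L=3.1756, (cx,cy)=(0.9998,0.0195)
member 4 (2-3): L=3.7796, (cx,cy)=(0.3532,0.9355)
member 5 (2-4): L=3.2210, (cx,cy)=(1.0000,0.0000)
member 6 (3-4): L=4.0075, (cx,cy)=(0.4706,-0.8823)
member 7 (3-5): L=3.3688, (cx,cy)=(0.9932,-0.1161)
member 8 (4-5): L=3.4674, (cx,cy)=(0.4211,0.9070)
solve A·x = −loads:
  F[0-1] = -3911.4210 N (compression)
  F[0-2] = -399.8371 N (compression)
  F[1-2] = +213.3816 N (tension)
  F[1-3] = +490.9671 N (tension)
  F[2-3] = -201.5572 N (compression)
  F[2-4] = -228.7715 N (compression)
  F[3-4] = +157.0539 N (tension)
  F[3-5] = +348.1225 N (tension)
  F[4-5] = -367.7775 N (compression)
  Rx@0 = +1931.9900 N
  Ry@0 = +3598.8500 N
  Ry@4 = +195.0100 N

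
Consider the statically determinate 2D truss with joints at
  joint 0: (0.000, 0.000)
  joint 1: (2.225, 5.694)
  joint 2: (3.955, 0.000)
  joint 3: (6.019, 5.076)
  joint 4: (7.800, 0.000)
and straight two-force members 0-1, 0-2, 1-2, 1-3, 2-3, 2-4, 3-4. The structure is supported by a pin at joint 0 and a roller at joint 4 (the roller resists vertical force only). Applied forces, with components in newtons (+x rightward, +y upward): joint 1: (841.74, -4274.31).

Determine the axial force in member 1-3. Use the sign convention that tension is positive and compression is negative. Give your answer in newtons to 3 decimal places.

-1319.920

N=5 nodes, M=7 members, R=3 reactions → 2N=10, M+R=10
member 0 (0-1): L=6.1133, (cx,cy)=(0.3640,0.9314)
member 1 (0-2): L=3.9550, (cx,cy)=(1.0000,0.0000)
member 2 (1-2): L=5.9510, (cx,cy)=(0.2907,-0.9568)
member 3 (1-3): L=3.8440, (cx,cy)=(0.9870,-0.1608)
member 4 (2-3): L=5.4796, (cx,cy)=(0.3767,0.9263)
member 5 (2-4): L=3.8450, (cx,cy)=(1.0000,0.0000)
member 6 (3-4): L=5.3794, (cx,cy)=(0.3311,-0.9436)
solve A·x = −loads:
  F[0-1] = -2620.2799 N (compression)
  F[0-2] = +1795.4207 N (tension)
  F[1-2] = -1694.7330 N (compression)
  F[1-3] = -1319.9198 N (compression)
  F[2-3] = +1750.4680 N (tension)
  F[2-4] = +643.4001 N (tension)
  F[3-4] = -1943.3432 N (compression)
  Rx@0 = -841.7400 N
  Ry@0 = +2440.5655 N
  Ry@4 = +1833.7445 N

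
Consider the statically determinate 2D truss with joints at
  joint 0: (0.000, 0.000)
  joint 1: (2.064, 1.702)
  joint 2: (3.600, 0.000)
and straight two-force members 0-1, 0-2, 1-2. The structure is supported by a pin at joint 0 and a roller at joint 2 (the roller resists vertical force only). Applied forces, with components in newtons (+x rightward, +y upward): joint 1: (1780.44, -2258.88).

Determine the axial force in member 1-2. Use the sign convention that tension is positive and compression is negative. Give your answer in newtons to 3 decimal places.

N=3 nodes, M=3 members, R=3 reactions → 2N=6, M+R=6
member 0 (0-1): L=2.6752, (cx,cy)=(0.7715,0.6362)
member 1 (0-2): L=3.6000, (cx,cy)=(1.0000,0.0000)
member 2 (1-2): L=2.2926, (cx,cy)=(0.6700,-0.7424)
solve A·x = −loads:
  F[0-1] = -191.8192 N (compression)
  F[0-2] = +1928.4324 N (tension)
  F[1-2] = -2878.3593 N (compression)
  Rx@0 = -1780.4400 N
  Ry@0 = +122.0363 N
  Ry@2 = +2136.8437 N

-2878.359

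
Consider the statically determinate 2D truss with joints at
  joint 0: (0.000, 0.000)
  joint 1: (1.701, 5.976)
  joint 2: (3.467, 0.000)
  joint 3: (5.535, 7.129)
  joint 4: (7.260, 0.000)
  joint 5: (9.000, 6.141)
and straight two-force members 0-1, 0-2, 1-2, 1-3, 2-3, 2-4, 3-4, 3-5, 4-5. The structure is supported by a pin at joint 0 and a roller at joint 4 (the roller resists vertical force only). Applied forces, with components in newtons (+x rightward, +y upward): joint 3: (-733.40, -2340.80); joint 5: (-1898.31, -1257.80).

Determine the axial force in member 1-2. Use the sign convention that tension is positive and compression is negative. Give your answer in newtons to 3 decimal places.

N=6 nodes, M=9 members, R=3 reactions → 2N=12, M+R=12
member 0 (0-1): L=6.2134, (cx,cy)=(0.2738,0.9618)
member 1 (0-2): L=3.4670, (cx,cy)=(1.0000,0.0000)
member 2 (1-2): L=6.2315, (cx,cy)=(0.2834,-0.9590)
member 3 (1-3): L=4.0036, (cx,cy)=(0.9576,0.2880)
member 4 (2-3): L=7.4229, (cx,cy)=(0.2786,0.9604)
member 5 (2-4): L=3.7930, (cx,cy)=(1.0000,0.0000)
member 6 (3-4): L=7.3347, (cx,cy)=(0.2352,-0.9720)
member 7 (3-5): L=3.6031, (cx,cy)=(0.9617,-0.2742)
member 8 (4-5): L=6.3827, (cx,cy)=(0.2726,0.9621)
solve A·x = −loads:
  F[0-1] = -2683.1150 N (compression)
  F[0-2] = -1897.1685 N (compression)
  F[1-2] = +2259.7658 N (tension)
  F[1-3] = -1435.7879 N (compression)
  F[2-3] = -2256.4575 N (compression)
  F[2-4] = -628.1073 N (compression)
  F[3-4] = +665.2653 N (tension)
  F[3-5] = -1483.5243 N (compression)
  F[4-5] = -1730.1231 N (compression)
  Rx@0 = +2631.7100 N
  Ry@0 = +2580.6113 N
  Ry@4 = +1017.9887 N

2259.766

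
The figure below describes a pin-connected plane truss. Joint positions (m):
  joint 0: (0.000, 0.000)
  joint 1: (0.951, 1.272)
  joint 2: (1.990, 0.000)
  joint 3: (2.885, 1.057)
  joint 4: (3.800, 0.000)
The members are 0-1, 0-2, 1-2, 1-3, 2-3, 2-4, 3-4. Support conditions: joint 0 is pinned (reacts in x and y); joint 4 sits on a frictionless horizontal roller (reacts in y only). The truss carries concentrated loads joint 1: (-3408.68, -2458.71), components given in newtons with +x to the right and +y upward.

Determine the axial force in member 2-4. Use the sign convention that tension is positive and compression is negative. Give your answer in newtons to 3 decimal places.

N=5 nodes, M=7 members, R=3 reactions → 2N=10, M+R=10
member 0 (0-1): L=1.5882, (cx,cy)=(0.5988,0.8009)
member 1 (0-2): L=1.9900, (cx,cy)=(1.0000,0.0000)
member 2 (1-2): L=1.6424, (cx,cy)=(0.6326,-0.7745)
member 3 (1-3): L=1.9459, (cx,cy)=(0.9939,-0.1105)
member 4 (2-3): L=1.3850, (cx,cy)=(0.6462,0.7632)
member 5 (2-4): L=1.8100, (cx,cy)=(1.0000,0.0000)
member 6 (3-4): L=1.3980, (cx,cy)=(0.6545,-0.7561)
solve A·x = −loads:
  F[0-1] = -3726.2764 N (compression)
  F[0-2] = -1177.4215 N (compression)
  F[1-2] = +560.6703 N (tension)
  F[1-3] = +827.8054 N (tension)
  F[2-3] = -568.9759 N (compression)
  F[2-4] = -455.0643 N (compression)
  F[3-4] = +695.2910 N (tension)
  Rx@0 = +3408.6800 N
  Ry@0 = +2984.3962 N
  Ry@4 = -525.6862 N

-455.064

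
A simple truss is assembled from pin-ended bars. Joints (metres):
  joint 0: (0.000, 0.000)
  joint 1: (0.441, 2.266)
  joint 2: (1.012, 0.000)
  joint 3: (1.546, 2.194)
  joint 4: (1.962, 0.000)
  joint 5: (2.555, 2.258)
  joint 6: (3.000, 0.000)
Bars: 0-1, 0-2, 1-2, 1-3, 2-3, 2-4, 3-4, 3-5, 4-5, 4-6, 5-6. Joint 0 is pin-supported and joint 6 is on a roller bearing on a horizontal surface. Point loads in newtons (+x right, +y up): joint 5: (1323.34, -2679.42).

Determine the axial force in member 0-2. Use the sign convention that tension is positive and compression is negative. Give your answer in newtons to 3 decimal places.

N=7 nodes, M=11 members, R=3 reactions → 2N=14, M+R=14
member 0 (0-1): L=2.3085, (cx,cy)=(0.1910,0.9816)
member 1 (0-2): L=1.0120, (cx,cy)=(1.0000,0.0000)
member 2 (1-2): L=2.3368, (cx,cy)=(0.2443,-0.9697)
member 3 (1-3): L=1.1073, (cx,cy)=(0.9979,-0.0650)
member 4 (2-3): L=2.2581, (cx,cy)=(0.2365,0.9716)
member 5 (2-4): L=0.9500, (cx,cy)=(1.0000,0.0000)
member 6 (3-4): L=2.2331, (cx,cy)=(0.1863,-0.9825)
member 7 (3-5): L=1.0110, (cx,cy)=(0.9980,0.0633)
member 8 (4-5): L=2.3346, (cx,cy)=(0.2540,0.9672)
member 9 (4-6): L=1.0380, (cx,cy)=(1.0000,0.0000)
member 10 (5-6): L=2.3014, (cx,cy)=(0.1934,-0.9811)
solve A·x = −loads:
  F[0-1] = +609.8171 N (tension)
  F[0-2] = +1206.8454 N (tension)
  F[1-2] = -635.5615 N (compression)
  F[1-3] = +272.3689 N (tension)
  F[2-3] = +634.2880 N (tension)
  F[2-4] = +901.5465 N (tension)
  F[3-4] = -575.1043 N (compression)
  F[3-5] = +529.9920 N (tension)
  F[4-5] = +584.1976 N (tension)
  F[4-6] = +646.0199 N (tension)
  F[5-6] = -3341.0581 N (compression)
  Rx@0 = -1323.3400 N
  Ry@0 = -598.5866 N
  Ry@6 = +3278.0066 N

1206.845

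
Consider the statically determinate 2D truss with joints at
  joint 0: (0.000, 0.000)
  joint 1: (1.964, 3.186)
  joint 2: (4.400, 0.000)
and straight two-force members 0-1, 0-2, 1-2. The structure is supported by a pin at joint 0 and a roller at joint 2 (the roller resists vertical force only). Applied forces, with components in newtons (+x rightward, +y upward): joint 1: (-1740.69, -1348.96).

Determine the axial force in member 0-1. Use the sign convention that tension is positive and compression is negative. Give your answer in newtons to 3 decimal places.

N=3 nodes, M=3 members, R=3 reactions → 2N=6, M+R=6
member 0 (0-1): L=3.7427, (cx,cy)=(0.5248,0.8513)
member 1 (0-2): L=4.4000, (cx,cy)=(1.0000,0.0000)
member 2 (1-2): L=4.0106, (cx,cy)=(0.6074,-0.7944)
solve A·x = −loads:
  F[0-1] = -2357.9920 N (compression)
  F[0-2] = -503.3262 N (compression)
  F[1-2] = +828.6642 N (tension)
  Rx@0 = +1740.6900 N
  Ry@0 = +2007.2511 N
  Ry@2 = -658.2911 N

-2357.992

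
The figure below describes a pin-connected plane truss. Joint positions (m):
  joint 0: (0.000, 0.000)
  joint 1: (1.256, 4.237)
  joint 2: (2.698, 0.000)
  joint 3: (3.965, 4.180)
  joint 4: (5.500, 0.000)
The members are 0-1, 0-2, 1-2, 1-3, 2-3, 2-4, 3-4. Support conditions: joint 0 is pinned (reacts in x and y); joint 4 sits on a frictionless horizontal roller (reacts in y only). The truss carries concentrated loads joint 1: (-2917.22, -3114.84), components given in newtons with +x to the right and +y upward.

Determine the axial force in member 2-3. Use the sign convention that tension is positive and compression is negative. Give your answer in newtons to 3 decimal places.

N=5 nodes, M=7 members, R=3 reactions → 2N=10, M+R=10
member 0 (0-1): L=4.4192, (cx,cy)=(0.2842,0.9588)
member 1 (0-2): L=2.6980, (cx,cy)=(1.0000,0.0000)
member 2 (1-2): L=4.4757, (cx,cy)=(0.3222,-0.9467)
member 3 (1-3): L=2.7096, (cx,cy)=(0.9998,-0.0210)
member 4 (2-3): L=4.3678, (cx,cy)=(0.2901,0.9570)
member 5 (2-4): L=2.8020, (cx,cy)=(1.0000,0.0000)
member 6 (3-4): L=4.4529, (cx,cy)=(0.3447,-0.9387)
solve A·x = −loads:
  F[0-1] = -4850.8869 N (compression)
  F[0-2] = -1538.5417 N (compression)
  F[1-2] = +1599.7836 N (tension)
  F[1-3] = +1023.3385 N (tension)
  F[2-3] = -1582.5200 N (compression)
  F[2-4] = -564.0589 N (compression)
  F[3-4] = +1636.2979 N (tension)
  Rx@0 = +2917.2200 N
  Ry@0 = +4650.8440 N
  Ry@4 = -1536.0040 N

-1582.520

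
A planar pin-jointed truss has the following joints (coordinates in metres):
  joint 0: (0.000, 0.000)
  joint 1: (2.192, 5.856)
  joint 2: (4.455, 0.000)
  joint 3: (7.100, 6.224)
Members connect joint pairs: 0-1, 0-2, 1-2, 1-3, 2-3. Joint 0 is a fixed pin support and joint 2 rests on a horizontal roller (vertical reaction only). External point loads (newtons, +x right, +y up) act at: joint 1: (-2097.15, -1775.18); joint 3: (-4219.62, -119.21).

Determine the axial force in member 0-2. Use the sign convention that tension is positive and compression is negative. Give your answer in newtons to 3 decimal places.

N=4 nodes, M=5 members, R=3 reactions → 2N=8, M+R=8
member 0 (0-1): L=6.2528, (cx,cy)=(0.3506,0.9365)
member 1 (0-2): L=4.4550, (cx,cy)=(1.0000,0.0000)
member 2 (1-2): L=6.2780, (cx,cy)=(0.3605,-0.9328)
member 3 (1-3): L=4.9218, (cx,cy)=(0.9972,0.0748)
member 4 (2-3): L=6.7627, (cx,cy)=(0.3911,0.9203)
solve A·x = −loads:
  F[0-1] = -10125.3319 N (compression)
  F[0-2] = -2767.2080 N (compression)
  F[1-2] = +7916.9425 N (tension)
  F[1-3] = -4318.2587 N (compression)
  F[2-3] = +221.2929 N (tension)
  Rx@0 = +6316.7700 N
  Ry@0 = +9482.7715 N
  Ry@2 = -7588.3815 N

-2767.208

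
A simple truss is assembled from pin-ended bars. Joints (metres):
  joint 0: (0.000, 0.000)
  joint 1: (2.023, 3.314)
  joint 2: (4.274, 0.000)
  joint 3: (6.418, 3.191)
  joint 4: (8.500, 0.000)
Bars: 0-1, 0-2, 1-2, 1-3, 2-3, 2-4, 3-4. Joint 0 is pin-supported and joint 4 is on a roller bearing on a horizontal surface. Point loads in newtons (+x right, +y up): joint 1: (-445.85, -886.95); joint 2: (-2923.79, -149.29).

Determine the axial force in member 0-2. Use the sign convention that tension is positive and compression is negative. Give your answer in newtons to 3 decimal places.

N=5 nodes, M=7 members, R=3 reactions → 2N=10, M+R=10
member 0 (0-1): L=3.8827, (cx,cy)=(0.5210,0.8535)
member 1 (0-2): L=4.2740, (cx,cy)=(1.0000,0.0000)
member 2 (1-2): L=4.0062, (cx,cy)=(0.5619,-0.8272)
member 3 (1-3): L=4.3967, (cx,cy)=(0.9996,-0.0280)
member 4 (2-3): L=3.8444, (cx,cy)=(0.5577,0.8300)
member 5 (2-4): L=4.2260, (cx,cy)=(1.0000,0.0000)
member 6 (3-4): L=3.8101, (cx,cy)=(0.5464,-0.8375)
solve A·x = −loads:
  F[0-1] = -1082.4476 N (compression)
  F[0-2] = -2805.6488 N (compression)
  F[1-2] = +49.6181 N (tension)
  F[1-3] = -146.0777 N (compression)
  F[2-3] = +130.4088 N (tension)
  F[2-4] = +73.2919 N (tension)
  F[3-4] = -134.1271 N (compression)
  Rx@0 = +3369.6400 N
  Ry@0 = +923.9084 N
  Ry@4 = +112.3316 N

-2805.649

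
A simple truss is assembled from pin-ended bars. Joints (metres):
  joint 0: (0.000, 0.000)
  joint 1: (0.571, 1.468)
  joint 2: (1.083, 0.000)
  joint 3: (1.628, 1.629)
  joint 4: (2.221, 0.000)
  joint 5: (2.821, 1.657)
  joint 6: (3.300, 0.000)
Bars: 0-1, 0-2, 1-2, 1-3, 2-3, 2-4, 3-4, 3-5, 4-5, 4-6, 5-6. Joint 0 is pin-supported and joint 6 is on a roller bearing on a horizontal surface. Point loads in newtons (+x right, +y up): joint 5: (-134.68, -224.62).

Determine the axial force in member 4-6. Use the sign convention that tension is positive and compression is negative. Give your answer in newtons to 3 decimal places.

N=7 nodes, M=11 members, R=3 reactions → 2N=14, M+R=14
member 0 (0-1): L=1.5751, (cx,cy)=(0.3625,0.9320)
member 1 (0-2): L=1.0830, (cx,cy)=(1.0000,0.0000)
member 2 (1-2): L=1.5547, (cx,cy)=(0.3293,-0.9442)
member 3 (1-3): L=1.0692, (cx,cy)=(0.9886,0.1506)
member 4 (2-3): L=1.7178, (cx,cy)=(0.3173,0.9483)
member 5 (2-4): L=1.1380, (cx,cy)=(1.0000,0.0000)
member 6 (3-4): L=1.7336, (cx,cy)=(0.3421,-0.9397)
member 7 (3-5): L=1.1933, (cx,cy)=(0.9997,0.0235)
member 8 (4-5): L=1.7623, (cx,cy)=(0.3405,0.9403)
member 9 (4-6): L=1.0790, (cx,cy)=(1.0000,0.0000)
member 10 (5-6): L=1.7248, (cx,cy)=(0.2777,-0.9607)
solve A·x = −loads:
  F[0-1] = -107.5447 N (compression)
  F[0-2] = -95.6942 N (compression)
  F[1-2] = +94.8243 N (tension)
  F[1-3] = -71.0230 N (compression)
  F[2-3] = -94.4129 N (compression)
  F[2-4] = -34.5119 N (compression)
  F[3-4] = +103.2798 N (tension)
  F[3-5] = -135.5340 N (compression)
  F[4-5] = -103.2160 N (compression)
  F[4-6] = +35.9584 N (tension)
  F[5-6] = -129.4835 N (compression)
  Rx@0 = +134.6800 N
  Ry@0 = +100.2296 N
  Ry@6 = +124.3904 N

35.958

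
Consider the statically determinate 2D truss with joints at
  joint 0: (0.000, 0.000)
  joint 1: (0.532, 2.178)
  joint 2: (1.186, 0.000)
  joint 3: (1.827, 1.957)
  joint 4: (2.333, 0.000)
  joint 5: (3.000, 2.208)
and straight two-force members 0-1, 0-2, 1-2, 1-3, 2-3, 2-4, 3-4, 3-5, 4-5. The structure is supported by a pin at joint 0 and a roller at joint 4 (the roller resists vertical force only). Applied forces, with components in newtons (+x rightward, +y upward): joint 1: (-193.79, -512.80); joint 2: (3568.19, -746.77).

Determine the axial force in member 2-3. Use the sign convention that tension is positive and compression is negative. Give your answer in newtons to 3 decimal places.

N=6 nodes, M=9 members, R=3 reactions → 2N=12, M+R=12
member 0 (0-1): L=2.2420, (cx,cy)=(0.2373,0.9714)
member 1 (0-2): L=1.1860, (cx,cy)=(1.0000,0.0000)
member 2 (1-2): L=2.2741, (cx,cy)=(0.2876,-0.9578)
member 3 (1-3): L=1.3137, (cx,cy)=(0.9857,-0.1682)
member 4 (2-3): L=2.0593, (cx,cy)=(0.3113,0.9503)
member 5 (2-4): L=1.1470, (cx,cy)=(1.0000,0.0000)
member 6 (3-4): L=2.0214, (cx,cy)=(0.2503,-0.9682)
member 7 (3-5): L=1.1996, (cx,cy)=(0.9779,0.2092)
member 8 (4-5): L=2.3065, (cx,cy)=(0.2892,0.9573)
solve A·x = −loads:
  F[0-1] = -971.6740 N (compression)
  F[0-2] = +3604.9634 N (tension)
  F[1-2] = +481.3590 N (tension)
  F[1-3] = -177.7404 N (compression)
  F[2-3] = +300.6842 N (tension)
  F[2-4] = +81.6134 N (tension)
  F[3-4] = -326.0271 N (compression)
  F[3-5] = -0.0000 N (tension)
  F[4-5] = -0.0000 N (tension)
  Rx@0 = -3374.4000 N
  Ry@0 = +943.9231 N
  Ry@4 = +315.6469 N

300.684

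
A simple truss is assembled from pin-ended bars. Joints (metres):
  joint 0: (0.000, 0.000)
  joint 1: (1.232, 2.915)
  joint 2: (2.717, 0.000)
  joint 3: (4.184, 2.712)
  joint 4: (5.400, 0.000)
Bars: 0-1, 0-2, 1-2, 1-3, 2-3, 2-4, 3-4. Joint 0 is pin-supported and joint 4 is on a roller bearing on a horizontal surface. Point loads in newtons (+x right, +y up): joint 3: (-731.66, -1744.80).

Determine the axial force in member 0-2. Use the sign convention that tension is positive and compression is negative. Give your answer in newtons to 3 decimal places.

N=5 nodes, M=7 members, R=3 reactions → 2N=10, M+R=10
member 0 (0-1): L=3.1647, (cx,cy)=(0.3893,0.9211)
member 1 (0-2): L=2.7170, (cx,cy)=(1.0000,0.0000)
member 2 (1-2): L=3.2715, (cx,cy)=(0.4539,-0.8910)
member 3 (1-3): L=2.9590, (cx,cy)=(0.9976,-0.0686)
member 4 (2-3): L=3.0833, (cx,cy)=(0.4758,0.8796)
member 5 (2-4): L=2.6830, (cx,cy)=(1.0000,0.0000)
member 6 (3-4): L=2.9721, (cx,cy)=(0.4091,-0.9125)
solve A·x = −loads:
  F[0-1] = -825.4802 N (compression)
  F[0-2] = -410.3007 N (compression)
  F[1-2] = +910.0206 N (tension)
  F[1-3] = -736.1756 N (compression)
  F[2-3] = -921.8940 N (compression)
  F[2-4] = +441.4013 N (tension)
  F[3-4] = -1078.8694 N (compression)
  Rx@0 = +731.6600 N
  Ry@0 = +760.3590 N
  Ry@4 = +984.4410 N

-410.301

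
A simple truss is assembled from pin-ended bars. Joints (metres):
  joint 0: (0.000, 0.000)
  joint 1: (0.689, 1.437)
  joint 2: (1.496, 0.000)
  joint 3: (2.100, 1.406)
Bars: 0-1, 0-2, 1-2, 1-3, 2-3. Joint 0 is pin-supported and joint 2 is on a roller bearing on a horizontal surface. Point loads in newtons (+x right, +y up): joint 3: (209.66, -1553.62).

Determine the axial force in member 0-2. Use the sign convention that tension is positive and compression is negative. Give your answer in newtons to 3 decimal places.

-185.573

N=4 nodes, M=5 members, R=3 reactions → 2N=8, M+R=8
member 0 (0-1): L=1.5936, (cx,cy)=(0.4323,0.9017)
member 1 (0-2): L=1.4960, (cx,cy)=(1.0000,0.0000)
member 2 (1-2): L=1.6481, (cx,cy)=(0.4897,-0.8719)
member 3 (1-3): L=1.4113, (cx,cy)=(0.9998,-0.0220)
member 4 (2-3): L=1.5302, (cx,cy)=(0.3947,0.9188)
solve A·x = −loads:
  F[0-1] = +914.1646 N (tension)
  F[0-2] = -185.5731 N (compression)
  F[1-2] = -967.2953 N (compression)
  F[1-3] = +869.0848 N (tension)
  F[2-3] = -1670.1344 N (compression)
  Rx@0 = -209.6600 N
  Ry@0 = -824.3105 N
  Ry@2 = +2377.9305 N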